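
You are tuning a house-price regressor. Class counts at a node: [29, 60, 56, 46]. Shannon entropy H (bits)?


Probabilities: [29/191, 60/191, 56/191, 46/191] ≈ [0.1518, 0.3141, 0.2932, 0.2408]
H = -((29/191)·log₂(29/191) + (60/191)·log₂(60/191) + (56/191)·log₂(56/191) + (46/191)·log₂(46/191))
  = 1.9513 bits

1.9513 bits


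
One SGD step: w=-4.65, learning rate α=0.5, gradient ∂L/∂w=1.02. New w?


w_new = w - α·∇
= -4.65 - 0.5·1.02
= -4.65 - 0.51
= -5.16

-5.16


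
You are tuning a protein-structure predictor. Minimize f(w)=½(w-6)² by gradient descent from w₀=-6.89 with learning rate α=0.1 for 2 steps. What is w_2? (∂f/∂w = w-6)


step 1: grad = -6.89-6 = -12.89; w = -6.89 - 0.1·(-12.89) = -5.601
step 2: grad = -5.601-6 = -11.601; w = -5.601 - 0.1·(-11.601) = -4.4409

-4.4409


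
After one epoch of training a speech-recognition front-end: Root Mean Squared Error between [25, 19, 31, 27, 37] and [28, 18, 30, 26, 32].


MSE = 37/5 = 7.4
RMSE = √(37/5) = 2.7203

2.7203


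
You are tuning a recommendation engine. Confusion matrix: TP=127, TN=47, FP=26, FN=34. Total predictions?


Total = TP + TN + FP + FN
= 127 + 47 + 26 + 34
= 234
(Predicted positive: 153, predicted negative: 81)

234


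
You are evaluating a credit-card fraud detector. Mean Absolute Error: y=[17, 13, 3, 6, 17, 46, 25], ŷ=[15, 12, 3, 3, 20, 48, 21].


Absolute errors: |17-15|=2, |13-12|=1, |3-3|=0, |6-3|=3, |17-20|=3, |46-48|=2, |25-21|=4
Sum = 15
MAE = 15/7 = 15/7

15/7


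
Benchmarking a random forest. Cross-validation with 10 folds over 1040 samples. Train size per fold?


Fold size = 1040/10 = 104
Training per fold = 1040 - 104 = 936

936


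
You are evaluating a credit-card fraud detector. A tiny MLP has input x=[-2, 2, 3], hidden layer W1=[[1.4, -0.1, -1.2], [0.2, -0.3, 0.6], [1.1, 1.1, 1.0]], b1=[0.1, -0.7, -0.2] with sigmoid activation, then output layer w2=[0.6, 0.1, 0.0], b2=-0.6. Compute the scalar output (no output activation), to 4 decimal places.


z1[0] = (1.4)·(-2) + (-0.1)·(2) + (-1.2)·(3) + 0.1 = -6.5
z1[1] = (0.2)·(-2) + (-0.3)·(2) + (0.6)·(3) - 0.7 = 0.1
z1[2] = (1.1)·(-2) + (1.1)·(2) + (1.0)·(3) - 0.2 = 2.8
h = sigmoid(z1) = [0.0015, 0.525, 0.9427]
output = (0.6)·(0.0015) + (0.1)·(0.525) + (0.0)·(0.9427) - 0.6 = -0.5466

-0.5466


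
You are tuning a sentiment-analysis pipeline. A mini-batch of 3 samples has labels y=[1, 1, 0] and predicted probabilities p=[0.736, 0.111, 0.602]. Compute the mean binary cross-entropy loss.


L[0] = -ln(0.736) = 0.3065
L[1] = -ln(0.111) = 2.1982
L[2] = -ln(1-0.602) = -ln(0.398) = 0.9213
mean = (0.3065 + 2.1982 + 0.9213)/3 = 1.142

1.142


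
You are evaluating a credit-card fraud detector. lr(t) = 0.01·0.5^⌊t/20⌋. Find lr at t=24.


n_drops = ⌊24/20⌋ = 1
lr = 0.01·0.5^1 = 0.01·0.5 = 0.005

0.005


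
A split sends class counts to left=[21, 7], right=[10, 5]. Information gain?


Parent = [31, 12], H_parent = 0.8542
H_left = 0.8113 (n=28), H_right = 0.9183 (n=15)
H_children = (28/43)·0.8113 + (15/43)·0.9183 = 0.8486
IG = 0.8542 - 0.8486 = 0.0056

0.0056


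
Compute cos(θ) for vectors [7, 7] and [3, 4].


A·B = 7·3 + 7·4 = 49
‖A‖ = √98 = 9.8995, ‖B‖ = √25 = 5
cos = 49/(√98·√25) = 49/√2450 = 0.9899

0.9899


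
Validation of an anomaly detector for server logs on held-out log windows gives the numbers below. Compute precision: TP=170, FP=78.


Precision = TP/(TP+FP)
= 170/(170+78)
= 170/248 = 68.55%

68.55%


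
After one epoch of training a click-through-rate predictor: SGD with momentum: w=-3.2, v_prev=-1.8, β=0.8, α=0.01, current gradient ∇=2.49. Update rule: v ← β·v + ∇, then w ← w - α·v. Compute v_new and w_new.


v_new = 0.8·-1.8 + 2.49 = -1.44 + 2.49 = 1.05
w_new = -3.2 - 0.01·1.05 = -3.2 - 0.0105 = -3.2105

v_new=1.05, w_new=-3.2105


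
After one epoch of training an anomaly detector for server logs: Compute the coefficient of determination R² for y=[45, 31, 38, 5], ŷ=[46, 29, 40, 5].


ȳ = 29.75
SS_res = Σ(y-ŷ)² = 9
SS_tot = Σ(y-ȳ)² = 914.75
R² = 1 - SS_res/SS_tot = 1 - 0.0098 = 0.9902

0.9902


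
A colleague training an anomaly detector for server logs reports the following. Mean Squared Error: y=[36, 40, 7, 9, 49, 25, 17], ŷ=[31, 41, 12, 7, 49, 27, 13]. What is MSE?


Squared errors: (36-31)²=25, (40-41)²=1, (7-12)²=25, (9-7)²=4, (49-49)²=0, (25-27)²=4, (17-13)²=16
Sum = 75
MSE = 75/7 = 75/7

75/7


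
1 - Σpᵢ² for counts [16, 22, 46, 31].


Probabilities: [16/115, 22/115, 46/115, 31/115] ≈ [0.1391, 0.1913, 0.4, 0.2696]
Σpᵢ² = (256 + 484 + 2116 + 961)/115² = 3817/13225
Gini = 1 - Σpᵢ² = 1 - 3817/13225 = 0.7114

0.7114


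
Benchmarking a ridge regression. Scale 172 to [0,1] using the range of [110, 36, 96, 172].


min=36, max=172
(172-36)/(172-36) = 136/136 = 1.0

1.0


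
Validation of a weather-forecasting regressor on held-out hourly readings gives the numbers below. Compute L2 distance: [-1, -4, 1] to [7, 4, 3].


d = √((-1-7)² + (-4-4)² + (1-3)²)
  = √(64 + 64 + 4)
  = √132 = 11.4891

11.4891


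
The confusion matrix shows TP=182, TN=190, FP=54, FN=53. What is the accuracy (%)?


Accuracy = (TP+TN)/(TP+TN+FP+FN)
= (182+190)/(479)
= 372/479 = 77.66%

77.66%


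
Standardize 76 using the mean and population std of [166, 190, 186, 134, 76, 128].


μ = 146.6667, σ = 39.3729
z = (76 - 146.6667)/39.3729 = -1.7948

-1.7948


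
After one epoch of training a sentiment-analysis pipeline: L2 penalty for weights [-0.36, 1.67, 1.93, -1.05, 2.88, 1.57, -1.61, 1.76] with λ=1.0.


‖w‖₂² = (-0.36)² + (1.67)² + (1.93)² + (-1.05)² + (2.88)² + (1.57)² + (-1.61)² + (1.76)²
     = 0.1296 + 2.7889 + 3.7249 + 1.1025 + 8.2944 + 2.4649 + 2.5921 + 3.0976
     = 24.1949
λ·‖w‖₂² = 1.0·24.1949 = 24.1949

24.1949


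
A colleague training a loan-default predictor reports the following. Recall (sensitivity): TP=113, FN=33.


Recall = TP/(TP+FN)
= 113/(113+33)
= 113/146 = 77.4%

77.4%


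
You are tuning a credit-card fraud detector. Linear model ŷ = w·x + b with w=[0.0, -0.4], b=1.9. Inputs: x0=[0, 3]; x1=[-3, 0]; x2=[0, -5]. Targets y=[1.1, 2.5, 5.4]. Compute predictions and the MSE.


ŷ0 = (0.0)·(0) + (-0.4)·(3) + 1.9 = 0.7
ŷ1 = (0.0)·(-3) + (-0.4)·(0) + 1.9 = 1.9
ŷ2 = (0.0)·(0) + (-0.4)·(-5) + 1.9 = 3.9
errors² = [0.16, 0.36, 2.25]
MSE = 2.7700/3 = 0.9233

0.9233


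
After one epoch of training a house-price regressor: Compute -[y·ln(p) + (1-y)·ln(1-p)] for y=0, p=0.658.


BCE = -[y·ln(p) + (1-y)·ln(1-p)]
= -0 - 1·ln(1-0.658)
= -ln(0.342) = 1.0729

1.0729


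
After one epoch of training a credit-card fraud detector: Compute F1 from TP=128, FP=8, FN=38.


Precision = 128/136 = 0.9412
Recall = 128/166 = 0.7711
F1 = 2·P·R/(P+R) = 2·TP/(2·TP+FP+FN) = 256/(256+8+38) = 256/302 = 0.8477

0.8477


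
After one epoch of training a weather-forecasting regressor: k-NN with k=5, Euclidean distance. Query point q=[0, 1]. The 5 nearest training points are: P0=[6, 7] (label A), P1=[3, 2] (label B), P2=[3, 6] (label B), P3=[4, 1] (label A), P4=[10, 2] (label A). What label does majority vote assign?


d(q,P0) = 8.4853  (label A)
d(q,P1) = 3.1623  (label B)
d(q,P2) = 5.831  (label B)
d(q,P3) = 4.0  (label A)
d(q,P4) = 10.0499  (label A)
Votes: A=3, B=2
Majority → A

A


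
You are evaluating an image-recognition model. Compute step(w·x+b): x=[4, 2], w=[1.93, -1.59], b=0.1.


z = (4)·(1.93) + (2)·(-1.59) + 0.1
  = 4.64
step(z) = 1 (z≥0)

1


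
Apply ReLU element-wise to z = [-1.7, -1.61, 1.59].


ReLU(-1.7) = max(0, -1.7) = 0.0
ReLU(-1.61) = max(0, -1.61) = 0.0
ReLU(1.59) = max(0, 1.59) = 1.59
result = [0.0, 0.0, 1.59]

[0.0, 0.0, 1.59]


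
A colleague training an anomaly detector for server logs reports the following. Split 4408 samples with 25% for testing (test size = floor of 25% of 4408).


Test = ⌊4408·25/100⌋ = 1102
Train = 4408 - 1102 = 3306

Train: 3306, Test: 1102


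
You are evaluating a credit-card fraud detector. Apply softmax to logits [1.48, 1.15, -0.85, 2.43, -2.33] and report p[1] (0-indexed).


Exponentials: e^1.48=4.3929, e^1.15=3.1582, e^-0.85=0.4274, e^2.43=11.3589, e^-2.33=0.0973
Sum = 19.4347
Softmax = [0.226, 0.1625, 0.022, 0.5845, 0.005]
p[1] = 3.1582/19.4347 = 0.1625

0.1625


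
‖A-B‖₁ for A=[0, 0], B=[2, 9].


d = |0-2| + |0-9|
  = 2 + 9
  = 11

11


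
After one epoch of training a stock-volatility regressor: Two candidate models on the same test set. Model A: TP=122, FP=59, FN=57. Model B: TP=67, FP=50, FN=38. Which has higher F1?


Model A: P=122/181=0.674, R=122/179=0.6816, F1=2PR/(P+R)=2TP/(2TP+FP+FN)=244/360=0.6778
Model B: P=67/117=0.5726, R=67/105=0.6381, F1=2PR/(P+R)=2TP/(2TP+FP+FN)=134/222=0.6036
0.6778 > 0.6036 → Model A

Model A


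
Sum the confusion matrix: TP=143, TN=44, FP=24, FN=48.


Total = TP + TN + FP + FN
= 143 + 44 + 24 + 48
= 259
(Predicted positive: 167, predicted negative: 92)

259


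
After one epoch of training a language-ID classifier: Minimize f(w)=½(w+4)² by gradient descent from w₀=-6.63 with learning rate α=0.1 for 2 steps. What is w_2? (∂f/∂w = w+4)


step 1: grad = -6.63+4 = -2.63; w = -6.63 - 0.1·(-2.63) = -6.367
step 2: grad = -6.367+4 = -2.367; w = -6.367 - 0.1·(-2.367) = -6.1303

-6.1303


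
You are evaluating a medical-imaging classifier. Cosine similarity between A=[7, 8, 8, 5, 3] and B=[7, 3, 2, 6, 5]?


A·B = 7·7 + 8·3 + 8·2 + 5·6 + 3·5 = 134
‖A‖ = √211 = 14.5258, ‖B‖ = √123 = 11.0905
cos = 134/(√211·√123) = 134/√25953 = 0.8318

0.8318


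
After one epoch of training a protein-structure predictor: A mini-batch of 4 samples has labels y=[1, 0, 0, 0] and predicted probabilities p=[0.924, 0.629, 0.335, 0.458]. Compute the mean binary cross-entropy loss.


L[0] = -ln(0.924) = 0.079
L[1] = -ln(1-0.629) = -ln(0.371) = 0.9916
L[2] = -ln(1-0.335) = -ln(0.665) = 0.408
L[3] = -ln(1-0.458) = -ln(0.542) = 0.6125
mean = (0.079 + 0.9916 + 0.408 + 0.6125)/4 = 0.5228

0.5228


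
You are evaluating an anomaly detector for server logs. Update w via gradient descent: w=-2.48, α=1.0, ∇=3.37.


w_new = w - α·∇
= -2.48 - 1.0·3.37
= -2.48 - 3.37
= -5.85

-5.85


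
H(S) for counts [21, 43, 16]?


Probabilities: [21/80, 43/80, 16/80] ≈ [0.2625, 0.5375, 0.2]
H = -((21/80)·log₂(21/80) + (43/80)·log₂(43/80) + (16/80)·log₂(16/80))
  = 1.4523 bits

1.4523 bits


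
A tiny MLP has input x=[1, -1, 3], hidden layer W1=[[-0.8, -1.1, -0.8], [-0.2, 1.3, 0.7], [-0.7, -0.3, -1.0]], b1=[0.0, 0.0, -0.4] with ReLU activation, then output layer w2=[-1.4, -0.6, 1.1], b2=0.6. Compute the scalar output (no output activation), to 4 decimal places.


z1[0] = (-0.8)·(1) + (-1.1)·(-1) + (-0.8)·(3) + 0.0 = -2.1
z1[1] = (-0.2)·(1) + (1.3)·(-1) + (0.7)·(3) + 0.0 = 0.6
z1[2] = (-0.7)·(1) + (-0.3)·(-1) + (-1.0)·(3) - 0.4 = -3.8
h = ReLU(z1) = [0.0, 0.6, 0.0]
output = (-1.4)·(0.0) + (-0.6)·(0.6) + (1.1)·(0.0) + 0.6 = 0.24

0.24


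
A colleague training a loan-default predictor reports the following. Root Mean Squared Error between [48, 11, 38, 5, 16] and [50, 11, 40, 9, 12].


MSE = 40/5 = 8
RMSE = √(40/5) = 2.8284

2.8284


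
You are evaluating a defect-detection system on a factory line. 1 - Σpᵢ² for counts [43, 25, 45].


Probabilities: [43/113, 25/113, 45/113] ≈ [0.3805, 0.2212, 0.3982]
Σpᵢ² = (1849 + 625 + 2025)/113² = 4499/12769
Gini = 1 - Σpᵢ² = 1 - 4499/12769 = 0.6477

0.6477


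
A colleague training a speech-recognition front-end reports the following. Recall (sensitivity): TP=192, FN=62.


Recall = TP/(TP+FN)
= 192/(192+62)
= 192/254 = 75.59%

75.59%


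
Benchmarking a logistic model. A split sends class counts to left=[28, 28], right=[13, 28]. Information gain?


Parent = [41, 56], H_parent = 0.9827
H_left = 1 (n=56), H_right = 0.9012 (n=41)
H_children = (56/97)·1 + (41/97)·0.9012 = 0.9582
IG = 0.9827 - 0.9582 = 0.0245

0.0245


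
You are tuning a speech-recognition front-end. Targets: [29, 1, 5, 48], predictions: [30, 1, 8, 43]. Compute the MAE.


Absolute errors: |29-30|=1, |1-1|=0, |5-8|=3, |48-43|=5
Sum = 9
MAE = 9/4 = 9/4

9/4


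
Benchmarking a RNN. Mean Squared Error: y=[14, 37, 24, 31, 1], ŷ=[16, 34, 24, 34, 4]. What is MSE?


Squared errors: (14-16)²=4, (37-34)²=9, (24-24)²=0, (31-34)²=9, (1-4)²=9
Sum = 31
MSE = 31/5 = 31/5

31/5


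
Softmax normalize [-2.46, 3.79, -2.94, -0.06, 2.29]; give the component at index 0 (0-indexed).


Exponentials: e^-2.46=0.0854, e^3.79=44.2564, e^-2.94=0.0529, e^-0.06=0.9418, e^2.29=9.8749
Sum = 55.2114
Softmax = [0.0015, 0.8016, 0.001, 0.0171, 0.1789]
p[0] = 0.0854/55.2114 = 0.0015

0.0015


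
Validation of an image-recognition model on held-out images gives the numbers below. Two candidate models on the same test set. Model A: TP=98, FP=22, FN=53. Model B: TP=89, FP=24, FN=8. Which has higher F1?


Model A: P=98/120=0.8167, R=98/151=0.649, F1=2PR/(P+R)=2TP/(2TP+FP+FN)=196/271=0.7232
Model B: P=89/113=0.7876, R=89/97=0.9175, F1=2PR/(P+R)=2TP/(2TP+FP+FN)=178/210=0.8476
0.7232 < 0.8476 → Model B

Model B


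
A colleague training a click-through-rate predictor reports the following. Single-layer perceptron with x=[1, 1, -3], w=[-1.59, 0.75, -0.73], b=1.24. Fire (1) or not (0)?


z = (1)·(-1.59) + (1)·(0.75) + (-3)·(-0.73) + 1.24
  = 2.59
step(z) = 1 (z≥0)

1


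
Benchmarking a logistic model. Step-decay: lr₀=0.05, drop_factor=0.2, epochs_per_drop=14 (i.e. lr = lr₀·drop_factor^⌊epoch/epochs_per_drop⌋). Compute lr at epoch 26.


n_drops = ⌊26/14⌋ = 1
lr = 0.05·0.2^1 = 0.05·0.2 = 0.01

0.01


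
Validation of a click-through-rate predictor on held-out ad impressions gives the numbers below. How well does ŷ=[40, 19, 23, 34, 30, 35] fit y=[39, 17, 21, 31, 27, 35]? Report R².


ȳ = 28.3333
SS_res = Σ(y-ŷ)² = 27
SS_tot = Σ(y-ȳ)² = 349.33
R² = 1 - SS_res/SS_tot = 1 - 0.0773 = 0.9227

0.9227


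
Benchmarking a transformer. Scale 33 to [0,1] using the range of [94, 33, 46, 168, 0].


min=0, max=168
(33-0)/(168-0) = 33/168 = 0.1964

0.1964


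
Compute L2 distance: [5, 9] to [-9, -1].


d = √((5+ 9)² + (9+ 1)²)
  = √(196 + 100)
  = √296 = 17.2047

17.2047


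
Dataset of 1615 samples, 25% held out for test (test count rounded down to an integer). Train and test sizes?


Test = ⌊1615·25/100⌋ = 403
Train = 1615 - 403 = 1212

Train: 1212, Test: 403


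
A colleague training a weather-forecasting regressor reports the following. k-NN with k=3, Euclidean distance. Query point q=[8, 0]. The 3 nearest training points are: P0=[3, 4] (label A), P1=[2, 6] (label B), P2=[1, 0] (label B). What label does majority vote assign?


d(q,P0) = 6.4031  (label A)
d(q,P1) = 8.4853  (label B)
d(q,P2) = 7.0  (label B)
Votes: A=1, B=2
Majority → B

B


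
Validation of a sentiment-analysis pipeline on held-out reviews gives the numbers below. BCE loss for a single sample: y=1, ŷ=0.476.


BCE = -[y·ln(p) + (1-y)·ln(1-p)]
= -1·ln(0.476) - 0
= -ln(0.476) = 0.7423

0.7423


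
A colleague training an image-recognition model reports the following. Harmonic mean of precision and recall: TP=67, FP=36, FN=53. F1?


Precision = 67/103 = 0.6505
Recall = 67/120 = 0.5583
F1 = 2·P·R/(P+R) = 2·TP/(2·TP+FP+FN) = 134/(134+36+53) = 134/223 = 0.6009

0.6009


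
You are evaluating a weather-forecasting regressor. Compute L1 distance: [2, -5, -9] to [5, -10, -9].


d = |2-5| + |-5+ 10| + |-9+ 9|
  = 3 + 5 + 0
  = 8

8


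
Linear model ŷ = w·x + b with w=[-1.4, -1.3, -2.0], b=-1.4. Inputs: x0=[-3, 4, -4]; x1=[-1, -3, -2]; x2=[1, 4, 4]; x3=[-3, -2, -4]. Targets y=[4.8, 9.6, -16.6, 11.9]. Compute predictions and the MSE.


ŷ0 = (-1.4)·(-3) + (-1.3)·(4) + (-2.0)·(-4) - 1.4 = 5.6
ŷ1 = (-1.4)·(-1) + (-1.3)·(-3) + (-2.0)·(-2) - 1.4 = 7.9
ŷ2 = (-1.4)·(1) + (-1.3)·(4) + (-2.0)·(4) - 1.4 = -16.0
ŷ3 = (-1.4)·(-3) + (-1.3)·(-2) + (-2.0)·(-4) - 1.4 = 13.4
errors² = [0.64, 2.89, 0.36, 2.25]
MSE = 6.1400/4 = 1.535

1.535


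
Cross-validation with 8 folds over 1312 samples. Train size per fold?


Fold size = 1312/8 = 164
Training per fold = 1312 - 164 = 1148

1148


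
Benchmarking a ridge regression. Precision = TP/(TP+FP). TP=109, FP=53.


Precision = TP/(TP+FP)
= 109/(109+53)
= 109/162 = 67.28%

67.28%


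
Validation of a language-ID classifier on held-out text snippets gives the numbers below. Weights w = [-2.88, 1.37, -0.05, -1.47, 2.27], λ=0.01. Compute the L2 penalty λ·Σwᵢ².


‖w‖₂² = (-2.88)² + (1.37)² + (-0.05)² + (-1.47)² + (2.27)²
     = 8.2944 + 1.8769 + 0.0025 + 2.1609 + 5.1529
     = 17.4876
λ·‖w‖₂² = 0.01·17.4876 = 0.174876

0.174876


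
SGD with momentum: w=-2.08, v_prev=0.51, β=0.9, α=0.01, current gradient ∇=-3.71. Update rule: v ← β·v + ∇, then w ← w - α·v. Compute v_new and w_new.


v_new = 0.9·0.51 - 3.71 = 0.459 - 3.71 = -3.251
w_new = -2.08 - 0.01·-3.251 = -2.08 + 0.03251 = -2.04749

v_new=-3.251, w_new=-2.04749


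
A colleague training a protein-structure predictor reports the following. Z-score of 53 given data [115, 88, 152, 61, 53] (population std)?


μ = 93.8, σ = 36.3615
z = (53 - 93.8)/36.3615 = -1.1221

-1.1221


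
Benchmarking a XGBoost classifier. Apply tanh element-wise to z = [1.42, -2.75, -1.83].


tanh(1.42) = 0.8896
tanh(-2.75) = -0.9919
tanh(-1.83) = -0.9498
result = [0.8896, -0.9919, -0.9498]

[0.8896, -0.9919, -0.9498]


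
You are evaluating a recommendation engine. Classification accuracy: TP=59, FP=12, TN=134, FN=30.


Accuracy = (TP+TN)/(TP+TN+FP+FN)
= (59+134)/(235)
= 193/235 = 82.13%

82.13%


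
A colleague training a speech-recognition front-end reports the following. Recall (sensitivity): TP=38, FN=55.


Recall = TP/(TP+FN)
= 38/(38+55)
= 38/93 = 40.86%

40.86%


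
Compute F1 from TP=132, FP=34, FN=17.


Precision = 132/166 = 0.7952
Recall = 132/149 = 0.8859
F1 = 2·P·R/(P+R) = 2·TP/(2·TP+FP+FN) = 264/(264+34+17) = 264/315 = 0.8381

0.8381


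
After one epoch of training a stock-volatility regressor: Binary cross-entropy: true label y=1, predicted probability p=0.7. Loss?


BCE = -[y·ln(p) + (1-y)·ln(1-p)]
= -1·ln(0.7) - 0
= -ln(0.7) = 0.3567

0.3567


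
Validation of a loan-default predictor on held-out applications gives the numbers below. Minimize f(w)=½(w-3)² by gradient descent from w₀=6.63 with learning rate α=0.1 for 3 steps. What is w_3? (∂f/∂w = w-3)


step 1: grad = 6.63-3 = 3.63; w = 6.63 - 0.1·(3.63) = 6.267
step 2: grad = 6.267-3 = 3.267; w = 6.267 - 0.1·(3.267) = 5.9403
step 3: grad = 5.9403-3 = 2.9403; w = 5.9403 - 0.1·(2.9403) = 5.64627

5.64627


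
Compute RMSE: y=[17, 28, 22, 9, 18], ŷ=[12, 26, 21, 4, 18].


MSE = 55/5 = 11
RMSE = √(55/5) = 3.3166

3.3166


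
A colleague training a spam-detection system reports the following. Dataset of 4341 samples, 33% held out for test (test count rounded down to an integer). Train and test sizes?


Test = ⌊4341·33/100⌋ = 1432
Train = 4341 - 1432 = 2909

Train: 2909, Test: 1432


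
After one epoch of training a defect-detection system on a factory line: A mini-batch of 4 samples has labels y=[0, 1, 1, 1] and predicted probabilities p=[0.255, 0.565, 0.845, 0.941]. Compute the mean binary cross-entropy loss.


L[0] = -ln(1-0.255) = -ln(0.745) = 0.2944
L[1] = -ln(0.565) = 0.5709
L[2] = -ln(0.845) = 0.1684
L[3] = -ln(0.941) = 0.0608
mean = (0.2944 + 0.5709 + 0.1684 + 0.0608)/4 = 0.2736

0.2736


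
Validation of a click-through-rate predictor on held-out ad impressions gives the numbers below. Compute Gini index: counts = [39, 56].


Probabilities: [39/95, 56/95] ≈ [0.4105, 0.5895]
Σpᵢ² = (1521 + 3136)/95² = 4657/9025
Gini = 1 - Σpᵢ² = 1 - 4657/9025 = 0.484

0.484


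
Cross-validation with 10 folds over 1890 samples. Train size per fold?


Fold size = 1890/10 = 189
Training per fold = 1890 - 189 = 1701

1701


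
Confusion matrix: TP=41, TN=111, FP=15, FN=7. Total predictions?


Total = TP + TN + FP + FN
= 41 + 111 + 15 + 7
= 174
(Predicted positive: 56, predicted negative: 118)

174


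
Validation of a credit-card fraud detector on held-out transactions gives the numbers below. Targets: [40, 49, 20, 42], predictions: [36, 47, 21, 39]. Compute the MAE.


Absolute errors: |40-36|=4, |49-47|=2, |20-21|=1, |42-39|=3
Sum = 10
MAE = 10/4 = 5/2

5/2


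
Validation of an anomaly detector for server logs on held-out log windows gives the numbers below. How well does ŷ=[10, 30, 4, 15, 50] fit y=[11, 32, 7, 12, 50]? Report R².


ȳ = 22.4
SS_res = Σ(y-ŷ)² = 23
SS_tot = Σ(y-ȳ)² = 1329.2
R² = 1 - SS_res/SS_tot = 1 - 0.0173 = 0.9827

0.9827


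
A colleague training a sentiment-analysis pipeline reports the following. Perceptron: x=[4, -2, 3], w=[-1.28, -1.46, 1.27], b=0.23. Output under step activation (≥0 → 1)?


z = (4)·(-1.28) + (-2)·(-1.46) + (3)·(1.27) + 0.23
  = 1.84
step(z) = 1 (z≥0)

1


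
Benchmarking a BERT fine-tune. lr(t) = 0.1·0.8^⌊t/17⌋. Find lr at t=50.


n_drops = ⌊50/17⌋ = 2
lr = 0.1·0.8^2 = 0.1·0.64 = 0.064

0.064


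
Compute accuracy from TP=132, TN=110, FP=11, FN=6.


Accuracy = (TP+TN)/(TP+TN+FP+FN)
= (132+110)/(259)
= 242/259 = 93.44%

93.44%


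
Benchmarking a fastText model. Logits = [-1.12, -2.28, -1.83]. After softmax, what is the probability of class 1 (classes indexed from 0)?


Exponentials: e^-1.12=0.3263, e^-2.28=0.1023, e^-1.83=0.1604
Sum = 0.589
Softmax = [0.554, 0.1737, 0.2724]
p[1] = 0.1023/0.589 = 0.1737

0.1737


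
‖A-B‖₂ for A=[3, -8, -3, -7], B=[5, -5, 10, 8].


d = √((3-5)² + (-8+ 5)² + (-3-10)² + (-7-8)²)
  = √(4 + 9 + 169 + 225)
  = √407 = 20.1742

20.1742


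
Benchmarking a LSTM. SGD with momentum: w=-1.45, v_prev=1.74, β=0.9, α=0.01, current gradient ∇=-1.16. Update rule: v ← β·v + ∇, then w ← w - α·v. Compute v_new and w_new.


v_new = 0.9·1.74 - 1.16 = 1.566 - 1.16 = 0.406
w_new = -1.45 - 0.01·0.406 = -1.45 - 0.00406 = -1.45406

v_new=0.406, w_new=-1.45406


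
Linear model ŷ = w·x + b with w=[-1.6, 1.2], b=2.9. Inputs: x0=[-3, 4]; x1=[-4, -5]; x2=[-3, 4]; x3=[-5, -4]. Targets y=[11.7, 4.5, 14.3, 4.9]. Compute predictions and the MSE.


ŷ0 = (-1.6)·(-3) + (1.2)·(4) + 2.9 = 12.5
ŷ1 = (-1.6)·(-4) + (1.2)·(-5) + 2.9 = 3.3
ŷ2 = (-1.6)·(-3) + (1.2)·(4) + 2.9 = 12.5
ŷ3 = (-1.6)·(-5) + (1.2)·(-4) + 2.9 = 6.1
errors² = [0.64, 1.44, 3.24, 1.44]
MSE = 6.7600/4 = 1.69

1.69


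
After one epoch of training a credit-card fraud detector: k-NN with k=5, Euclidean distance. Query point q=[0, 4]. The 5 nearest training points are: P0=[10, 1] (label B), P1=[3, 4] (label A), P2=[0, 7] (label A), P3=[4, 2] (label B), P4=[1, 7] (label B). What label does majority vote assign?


d(q,P0) = 10.4403  (label B)
d(q,P1) = 3.0  (label A)
d(q,P2) = 3.0  (label A)
d(q,P3) = 4.4721  (label B)
d(q,P4) = 3.1623  (label B)
Votes: A=2, B=3
Majority → B

B


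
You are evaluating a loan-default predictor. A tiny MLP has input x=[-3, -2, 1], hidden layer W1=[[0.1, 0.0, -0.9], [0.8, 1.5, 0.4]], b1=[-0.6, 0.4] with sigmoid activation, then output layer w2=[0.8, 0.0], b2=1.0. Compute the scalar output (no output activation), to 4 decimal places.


z1[0] = (0.1)·(-3) + (0.0)·(-2) + (-0.9)·(1) - 0.6 = -1.8
z1[1] = (0.8)·(-3) + (1.5)·(-2) + (0.4)·(1) + 0.4 = -4.6
h = sigmoid(z1) = [0.1419, 0.01]
output = (0.8)·(0.1419) + (0.0)·(0.01) + 1.0 = 1.1135

1.1135


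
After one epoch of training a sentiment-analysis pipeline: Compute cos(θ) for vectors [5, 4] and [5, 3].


A·B = 5·5 + 4·3 = 37
‖A‖ = √41 = 6.4031, ‖B‖ = √34 = 5.831
cos = 37/(√41·√34) = 37/√1394 = 0.991

0.991


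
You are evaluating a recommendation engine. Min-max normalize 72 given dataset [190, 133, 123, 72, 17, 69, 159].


min=17, max=190
(72-17)/(190-17) = 55/173 = 0.3179

0.3179


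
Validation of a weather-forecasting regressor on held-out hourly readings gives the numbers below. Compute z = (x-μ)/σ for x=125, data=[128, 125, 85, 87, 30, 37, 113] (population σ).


μ = 86.4286, σ = 36.9396
z = (125 - 86.4286)/36.9396 = 1.0442

1.0442


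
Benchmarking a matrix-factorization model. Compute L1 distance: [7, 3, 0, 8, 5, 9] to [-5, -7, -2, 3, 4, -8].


d = |7+ 5| + |3+ 7| + |0+ 2| + |8-3| + |5-4| + |9+ 8|
  = 12 + 10 + 2 + 5 + 1 + 17
  = 47

47


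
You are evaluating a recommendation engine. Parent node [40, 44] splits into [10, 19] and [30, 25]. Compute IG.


Parent = [40, 44], H_parent = 0.9984
H_left = 0.9294 (n=29), H_right = 0.994 (n=55)
H_children = (29/84)·0.9294 + (55/84)·0.994 = 0.9717
IG = 0.9984 - 0.9717 = 0.0267

0.0267


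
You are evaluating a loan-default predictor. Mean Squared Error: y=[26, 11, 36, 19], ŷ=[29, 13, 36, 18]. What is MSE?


Squared errors: (26-29)²=9, (11-13)²=4, (36-36)²=0, (19-18)²=1
Sum = 14
MSE = 14/4 = 7/2

7/2


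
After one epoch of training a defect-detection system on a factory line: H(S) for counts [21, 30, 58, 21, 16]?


Probabilities: [21/146, 30/146, 58/146, 21/146, 16/146] ≈ [0.1438, 0.2055, 0.3973, 0.1438, 0.1096]
H = -((21/146)·log₂(21/146) + (30/146)·log₂(30/146) + (58/146)·log₂(58/146) + (21/146)·log₂(21/146) + (16/146)·log₂(16/146))
  = 2.1525 bits

2.1525 bits


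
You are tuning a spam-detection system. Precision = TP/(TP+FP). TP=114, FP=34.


Precision = TP/(TP+FP)
= 114/(114+34)
= 114/148 = 77.03%

77.03%


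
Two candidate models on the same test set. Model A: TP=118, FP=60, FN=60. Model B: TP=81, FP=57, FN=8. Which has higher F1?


Model A: P=118/178=0.6629, R=118/178=0.6629, F1=2PR/(P+R)=2TP/(2TP+FP+FN)=236/356=0.6629
Model B: P=81/138=0.587, R=81/89=0.9101, F1=2PR/(P+R)=2TP/(2TP+FP+FN)=162/227=0.7137
0.6629 < 0.7137 → Model B

Model B


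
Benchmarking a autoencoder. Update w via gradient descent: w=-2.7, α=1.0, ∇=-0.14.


w_new = w - α·∇
= -2.7 - 1.0·-0.14
= -2.7 + 0.14
= -2.56

-2.56


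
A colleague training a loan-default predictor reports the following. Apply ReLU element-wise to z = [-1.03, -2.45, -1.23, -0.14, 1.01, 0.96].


ReLU(-1.03) = max(0, -1.03) = 0.0
ReLU(-2.45) = max(0, -2.45) = 0.0
ReLU(-1.23) = max(0, -1.23) = 0.0
ReLU(-0.14) = max(0, -0.14) = 0.0
ReLU(1.01) = max(0, 1.01) = 1.01
ReLU(0.96) = max(0, 0.96) = 0.96
result = [0.0, 0.0, 0.0, 0.0, 1.01, 0.96]

[0.0, 0.0, 0.0, 0.0, 1.01, 0.96]


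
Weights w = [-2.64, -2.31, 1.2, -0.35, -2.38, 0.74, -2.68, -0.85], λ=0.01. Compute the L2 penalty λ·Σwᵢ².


‖w‖₂² = (-2.64)² + (-2.31)² + (1.2)² + (-0.35)² + (-2.38)² + (0.74)² + (-2.68)² + (-0.85)²
     = 6.9696 + 5.3361 + 1.44 + 0.1225 + 5.6644 + 0.5476 + 7.1824 + 0.7225
     = 27.9851
λ·‖w‖₂² = 0.01·27.9851 = 0.279851

0.279851


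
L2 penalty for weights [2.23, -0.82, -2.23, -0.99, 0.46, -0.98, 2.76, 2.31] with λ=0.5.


‖w‖₂² = (2.23)² + (-0.82)² + (-2.23)² + (-0.99)² + (0.46)² + (-0.98)² + (2.76)² + (2.31)²
     = 4.9729 + 0.6724 + 4.9729 + 0.9801 + 0.2116 + 0.9604 + 7.6176 + 5.3361
     = 25.724
λ·‖w‖₂² = 0.5·25.724 = 12.862

12.862


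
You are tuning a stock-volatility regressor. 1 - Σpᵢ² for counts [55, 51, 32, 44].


Probabilities: [55/182, 51/182, 32/182, 44/182] ≈ [0.3022, 0.2802, 0.1758, 0.2418]
Σpᵢ² = (3025 + 2601 + 1024 + 1936)/182² = 8586/33124
Gini = 1 - Σpᵢ² = 1 - 8586/33124 = 0.7408

0.7408


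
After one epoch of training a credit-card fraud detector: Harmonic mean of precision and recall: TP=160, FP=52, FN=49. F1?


Precision = 160/212 = 0.7547
Recall = 160/209 = 0.7656
F1 = 2·P·R/(P+R) = 2·TP/(2·TP+FP+FN) = 320/(320+52+49) = 320/421 = 0.7601

0.7601


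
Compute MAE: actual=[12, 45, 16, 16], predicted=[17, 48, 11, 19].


Absolute errors: |12-17|=5, |45-48|=3, |16-11|=5, |16-19|=3
Sum = 16
MAE = 16/4 = 4

4


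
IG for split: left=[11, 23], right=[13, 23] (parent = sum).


Parent = [24, 46], H_parent = 0.9275
H_left = 0.9082 (n=34), H_right = 0.9436 (n=36)
H_children = (34/70)·0.9082 + (36/70)·0.9436 = 0.9264
IG = 0.9275 - 0.9264 = 0.0011

0.0011


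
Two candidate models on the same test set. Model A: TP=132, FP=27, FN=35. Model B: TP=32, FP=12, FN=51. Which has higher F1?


Model A: P=132/159=0.8302, R=132/167=0.7904, F1=2PR/(P+R)=2TP/(2TP+FP+FN)=264/326=0.8098
Model B: P=32/44=0.7273, R=32/83=0.3855, F1=2PR/(P+R)=2TP/(2TP+FP+FN)=64/127=0.5039
0.8098 > 0.5039 → Model A

Model A


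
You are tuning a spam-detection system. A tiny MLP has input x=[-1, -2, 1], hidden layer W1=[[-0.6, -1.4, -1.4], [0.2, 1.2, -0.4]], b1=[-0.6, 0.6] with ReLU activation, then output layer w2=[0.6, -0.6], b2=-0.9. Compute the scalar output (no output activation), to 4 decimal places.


z1[0] = (-0.6)·(-1) + (-1.4)·(-2) + (-1.4)·(1) - 0.6 = 1.4
z1[1] = (0.2)·(-1) + (1.2)·(-2) + (-0.4)·(1) + 0.6 = -2.4
h = ReLU(z1) = [1.4, 0.0]
output = (0.6)·(1.4) + (-0.6)·(0.0) - 0.9 = -0.06

-0.06


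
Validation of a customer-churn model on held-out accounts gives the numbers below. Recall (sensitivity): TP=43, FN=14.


Recall = TP/(TP+FN)
= 43/(43+14)
= 43/57 = 75.44%

75.44%


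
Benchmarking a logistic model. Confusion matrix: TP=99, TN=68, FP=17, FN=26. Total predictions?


Total = TP + TN + FP + FN
= 99 + 68 + 17 + 26
= 210
(Predicted positive: 116, predicted negative: 94)

210


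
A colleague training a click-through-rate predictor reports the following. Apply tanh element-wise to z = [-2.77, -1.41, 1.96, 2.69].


tanh(-2.77) = -0.9922
tanh(-1.41) = -0.8875
tanh(1.96) = 0.9611
tanh(2.69) = 0.9908
result = [-0.9922, -0.8875, 0.9611, 0.9908]

[-0.9922, -0.8875, 0.9611, 0.9908]


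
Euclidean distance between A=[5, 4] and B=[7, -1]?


d = √((5-7)² + (4+ 1)²)
  = √(4 + 25)
  = √29 = 5.3852

5.3852


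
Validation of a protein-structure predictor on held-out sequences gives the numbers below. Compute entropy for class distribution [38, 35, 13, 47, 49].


Probabilities: [38/182, 35/182, 13/182, 47/182, 49/182] ≈ [0.2088, 0.1923, 0.0714, 0.2582, 0.2692]
H = -((38/182)·log₂(38/182) + (35/182)·log₂(35/182) + (13/182)·log₂(13/182) + (47/182)·log₂(47/182) + (49/182)·log₂(49/182))
  = 2.2153 bits

2.2153 bits


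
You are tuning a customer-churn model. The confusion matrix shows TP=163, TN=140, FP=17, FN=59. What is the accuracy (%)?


Accuracy = (TP+TN)/(TP+TN+FP+FN)
= (163+140)/(379)
= 303/379 = 79.95%

79.95%


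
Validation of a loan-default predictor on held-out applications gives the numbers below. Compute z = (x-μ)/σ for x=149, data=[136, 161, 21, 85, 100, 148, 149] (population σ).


μ = 114.2857, σ = 45.9183
z = (149 - 114.2857)/45.9183 = 0.756

0.756


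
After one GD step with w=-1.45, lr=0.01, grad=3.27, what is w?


w_new = w - α·∇
= -1.45 - 0.01·3.27
= -1.45 - 0.0327
= -1.4827

-1.4827


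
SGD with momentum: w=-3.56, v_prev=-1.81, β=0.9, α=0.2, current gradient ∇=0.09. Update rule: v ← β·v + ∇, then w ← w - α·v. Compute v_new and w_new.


v_new = 0.9·-1.81 + 0.09 = -1.629 + 0.09 = -1.539
w_new = -3.56 - 0.2·-1.539 = -3.56 + 0.3078 = -3.2522

v_new=-1.539, w_new=-3.2522


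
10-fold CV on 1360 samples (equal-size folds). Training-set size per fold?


Fold size = 1360/10 = 136
Training per fold = 1360 - 136 = 1224

1224


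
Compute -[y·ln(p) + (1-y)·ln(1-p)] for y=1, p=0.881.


BCE = -[y·ln(p) + (1-y)·ln(1-p)]
= -1·ln(0.881) - 0
= -ln(0.881) = 0.1267

0.1267


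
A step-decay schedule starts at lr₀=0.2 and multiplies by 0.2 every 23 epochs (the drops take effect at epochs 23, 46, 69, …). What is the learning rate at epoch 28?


n_drops = ⌊28/23⌋ = 1
lr = 0.2·0.2^1 = 0.2·0.2 = 0.04

0.04


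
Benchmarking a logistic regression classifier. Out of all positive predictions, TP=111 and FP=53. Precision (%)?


Precision = TP/(TP+FP)
= 111/(111+53)
= 111/164 = 67.68%

67.68%


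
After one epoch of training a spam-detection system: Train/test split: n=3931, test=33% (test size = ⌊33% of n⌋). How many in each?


Test = ⌊3931·33/100⌋ = 1297
Train = 3931 - 1297 = 2634

Train: 2634, Test: 1297


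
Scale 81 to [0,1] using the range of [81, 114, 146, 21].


min=21, max=146
(81-21)/(146-21) = 60/125 = 0.48

0.48


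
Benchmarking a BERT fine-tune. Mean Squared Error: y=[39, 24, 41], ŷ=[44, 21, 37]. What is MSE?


Squared errors: (39-44)²=25, (24-21)²=9, (41-37)²=16
Sum = 50
MSE = 50/3 = 50/3

50/3


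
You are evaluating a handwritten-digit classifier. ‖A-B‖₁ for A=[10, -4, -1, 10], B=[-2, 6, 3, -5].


d = |10+ 2| + |-4-6| + |-1-3| + |10+ 5|
  = 12 + 10 + 4 + 15
  = 41

41


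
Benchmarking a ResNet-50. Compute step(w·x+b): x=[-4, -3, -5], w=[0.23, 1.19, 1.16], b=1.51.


z = (-4)·(0.23) + (-3)·(1.19) + (-5)·(1.16) + 1.51
  = -8.78
step(z) = 0 (z<0)

0


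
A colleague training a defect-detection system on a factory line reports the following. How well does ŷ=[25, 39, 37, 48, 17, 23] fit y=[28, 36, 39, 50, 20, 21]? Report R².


ȳ = 32.3333
SS_res = Σ(y-ŷ)² = 39
SS_tot = Σ(y-ȳ)² = 669.33
R² = 1 - SS_res/SS_tot = 1 - 0.0583 = 0.9417

0.9417


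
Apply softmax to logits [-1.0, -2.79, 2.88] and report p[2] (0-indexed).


Exponentials: e^-1.0=0.3679, e^-2.79=0.0614, e^2.88=17.8143
Sum = 18.2436
Softmax = [0.0202, 0.0034, 0.9765]
p[2] = 17.8143/18.2436 = 0.9765

0.9765


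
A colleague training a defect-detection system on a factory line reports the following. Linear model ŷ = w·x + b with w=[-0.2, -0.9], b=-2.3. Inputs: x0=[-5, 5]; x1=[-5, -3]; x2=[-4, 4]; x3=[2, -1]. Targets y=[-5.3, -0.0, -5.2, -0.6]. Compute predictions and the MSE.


ŷ0 = (-0.2)·(-5) + (-0.9)·(5) - 2.3 = -5.8
ŷ1 = (-0.2)·(-5) + (-0.9)·(-3) - 2.3 = 1.4
ŷ2 = (-0.2)·(-4) + (-0.9)·(4) - 2.3 = -5.1
ŷ3 = (-0.2)·(2) + (-0.9)·(-1) - 2.3 = -1.8
errors² = [0.25, 1.96, 0.01, 1.44]
MSE = 3.6600/4 = 0.915

0.915


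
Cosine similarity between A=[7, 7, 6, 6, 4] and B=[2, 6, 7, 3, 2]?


A·B = 7·2 + 7·6 + 6·7 + 6·3 + 4·2 = 124
‖A‖ = √186 = 13.6382, ‖B‖ = √102 = 10.0995
cos = 124/(√186·√102) = 124/√18972 = 0.9003

0.9003


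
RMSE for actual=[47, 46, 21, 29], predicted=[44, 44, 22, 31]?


MSE = 18/4 = 4.5
RMSE = √(18/4) = 2.1213

2.1213


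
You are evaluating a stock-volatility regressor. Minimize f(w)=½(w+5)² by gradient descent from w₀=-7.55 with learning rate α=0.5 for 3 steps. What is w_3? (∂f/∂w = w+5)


step 1: grad = -7.55+5 = -2.55; w = -7.55 - 0.5·(-2.55) = -6.275
step 2: grad = -6.275+5 = -1.275; w = -6.275 - 0.5·(-1.275) = -5.6375
step 3: grad = -5.6375+5 = -0.6375; w = -5.6375 - 0.5·(-0.6375) = -5.31875

-5.31875


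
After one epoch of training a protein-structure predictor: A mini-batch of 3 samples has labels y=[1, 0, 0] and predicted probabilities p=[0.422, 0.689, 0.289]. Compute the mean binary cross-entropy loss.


L[0] = -ln(0.422) = 0.8627
L[1] = -ln(1-0.689) = -ln(0.311) = 1.168
L[2] = -ln(1-0.289) = -ln(0.711) = 0.3411
mean = (0.8627 + 1.168 + 0.3411)/3 = 0.7906

0.7906


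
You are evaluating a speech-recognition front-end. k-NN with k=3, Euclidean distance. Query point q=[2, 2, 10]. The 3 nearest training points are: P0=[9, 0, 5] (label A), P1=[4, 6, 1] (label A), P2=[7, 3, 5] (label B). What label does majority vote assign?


d(q,P0) = 8.8318  (label A)
d(q,P1) = 10.0499  (label A)
d(q,P2) = 7.1414  (label B)
Votes: A=2, B=1
Majority → A

A


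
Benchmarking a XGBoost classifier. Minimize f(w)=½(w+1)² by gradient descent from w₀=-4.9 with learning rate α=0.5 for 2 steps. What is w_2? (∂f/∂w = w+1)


step 1: grad = -4.9+1 = -3.9; w = -4.9 - 0.5·(-3.9) = -2.95
step 2: grad = -2.95+1 = -1.95; w = -2.95 - 0.5·(-1.95) = -1.975

-1.975


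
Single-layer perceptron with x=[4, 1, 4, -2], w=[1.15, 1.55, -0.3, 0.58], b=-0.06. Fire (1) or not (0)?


z = (4)·(1.15) + (1)·(1.55) + (4)·(-0.3) + (-2)·(0.58) - 0.06
  = 3.73
step(z) = 1 (z≥0)

1


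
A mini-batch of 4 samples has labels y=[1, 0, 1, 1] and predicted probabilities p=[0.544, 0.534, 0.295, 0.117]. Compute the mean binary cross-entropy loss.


L[0] = -ln(0.544) = 0.6088
L[1] = -ln(1-0.534) = -ln(0.466) = 0.7636
L[2] = -ln(0.295) = 1.2208
L[3] = -ln(0.117) = 2.1456
mean = (0.6088 + 0.7636 + 1.2208 + 2.1456)/4 = 1.1847

1.1847


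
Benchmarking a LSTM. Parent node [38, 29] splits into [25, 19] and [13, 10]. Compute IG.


Parent = [38, 29], H_parent = 0.9869
H_left = 0.9865 (n=44), H_right = 0.9877 (n=23)
H_children = (44/67)·0.9865 + (23/67)·0.9877 = 0.9869
IG = 0.9869 - 0.9869 = 0.0

0.0


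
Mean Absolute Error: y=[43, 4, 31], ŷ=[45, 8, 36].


Absolute errors: |43-45|=2, |4-8|=4, |31-36|=5
Sum = 11
MAE = 11/3 = 11/3

11/3


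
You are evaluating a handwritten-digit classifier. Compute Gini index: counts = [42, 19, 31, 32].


Probabilities: [42/124, 19/124, 31/124, 32/124] ≈ [0.3387, 0.1532, 0.25, 0.2581]
Σpᵢ² = (1764 + 361 + 961 + 1024)/124² = 4110/15376
Gini = 1 - Σpᵢ² = 1 - 4110/15376 = 0.7327

0.7327


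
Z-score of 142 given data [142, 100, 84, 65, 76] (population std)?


μ = 93.4, σ = 26.8447
z = (142 - 93.4)/26.8447 = 1.8104

1.8104


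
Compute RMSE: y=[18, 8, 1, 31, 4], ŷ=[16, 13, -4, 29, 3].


MSE = 59/5 = 11.8
RMSE = √(59/5) = 3.4351

3.4351


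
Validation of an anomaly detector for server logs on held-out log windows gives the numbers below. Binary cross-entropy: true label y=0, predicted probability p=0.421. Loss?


BCE = -[y·ln(p) + (1-y)·ln(1-p)]
= -0 - 1·ln(1-0.421)
= -ln(0.579) = 0.5465

0.5465


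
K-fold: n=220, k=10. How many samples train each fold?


Fold size = 220/10 = 22
Training per fold = 220 - 22 = 198

198


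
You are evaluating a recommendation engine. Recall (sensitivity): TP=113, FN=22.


Recall = TP/(TP+FN)
= 113/(113+22)
= 113/135 = 83.7%

83.7%


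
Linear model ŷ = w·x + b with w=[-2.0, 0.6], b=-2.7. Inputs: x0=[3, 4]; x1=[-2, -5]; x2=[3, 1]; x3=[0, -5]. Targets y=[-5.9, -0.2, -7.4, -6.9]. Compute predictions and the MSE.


ŷ0 = (-2.0)·(3) + (0.6)·(4) - 2.7 = -6.3
ŷ1 = (-2.0)·(-2) + (0.6)·(-5) - 2.7 = -1.7
ŷ2 = (-2.0)·(3) + (0.6)·(1) - 2.7 = -8.1
ŷ3 = (-2.0)·(0) + (0.6)·(-5) - 2.7 = -5.7
errors² = [0.16, 2.25, 0.49, 1.44]
MSE = 4.3400/4 = 1.085

1.085


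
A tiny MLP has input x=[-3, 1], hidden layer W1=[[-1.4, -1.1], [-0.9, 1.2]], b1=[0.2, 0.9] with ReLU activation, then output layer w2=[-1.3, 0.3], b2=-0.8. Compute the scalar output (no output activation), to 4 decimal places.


z1[0] = (-1.4)·(-3) + (-1.1)·(1) + 0.2 = 3.3
z1[1] = (-0.9)·(-3) + (1.2)·(1) + 0.9 = 4.8
h = ReLU(z1) = [3.3, 4.8]
output = (-1.3)·(3.3) + (0.3)·(4.8) - 0.8 = -3.65

-3.65


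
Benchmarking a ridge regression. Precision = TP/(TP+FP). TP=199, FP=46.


Precision = TP/(TP+FP)
= 199/(199+46)
= 199/245 = 81.22%

81.22%


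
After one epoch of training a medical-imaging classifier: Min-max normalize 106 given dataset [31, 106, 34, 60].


min=31, max=106
(106-31)/(106-31) = 75/75 = 1.0

1.0


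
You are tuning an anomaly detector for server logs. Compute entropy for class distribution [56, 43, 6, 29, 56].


Probabilities: [56/190, 43/190, 6/190, 29/190, 56/190] ≈ [0.2947, 0.2263, 0.0316, 0.1526, 0.2947]
H = -((56/190)·log₂(56/190) + (43/190)·log₂(43/190) + (6/190)·log₂(6/190) + (29/190)·log₂(29/190) + (56/190)·log₂(56/190))
  = 2.0954 bits

2.0954 bits


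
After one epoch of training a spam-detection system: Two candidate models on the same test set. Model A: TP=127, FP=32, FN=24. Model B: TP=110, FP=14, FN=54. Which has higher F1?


Model A: P=127/159=0.7987, R=127/151=0.8411, F1=2PR/(P+R)=2TP/(2TP+FP+FN)=254/310=0.8194
Model B: P=110/124=0.8871, R=110/164=0.6707, F1=2PR/(P+R)=2TP/(2TP+FP+FN)=220/288=0.7639
0.8194 > 0.7639 → Model A

Model A
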